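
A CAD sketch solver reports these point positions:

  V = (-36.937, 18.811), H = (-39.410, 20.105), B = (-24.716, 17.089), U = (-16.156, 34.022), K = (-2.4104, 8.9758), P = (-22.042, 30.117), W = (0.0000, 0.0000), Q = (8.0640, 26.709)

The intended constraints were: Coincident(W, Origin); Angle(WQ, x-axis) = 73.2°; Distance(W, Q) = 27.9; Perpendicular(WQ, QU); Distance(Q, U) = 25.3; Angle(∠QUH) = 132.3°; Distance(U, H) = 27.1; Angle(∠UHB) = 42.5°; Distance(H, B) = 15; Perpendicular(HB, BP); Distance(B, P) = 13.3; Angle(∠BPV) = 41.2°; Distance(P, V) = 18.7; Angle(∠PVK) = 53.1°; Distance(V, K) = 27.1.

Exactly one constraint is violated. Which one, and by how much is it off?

Distance(V, K) = 27.1 — off by 8.80.

W = (0.00, 0.00) ✓; WQ at 73.20° ✓; |WQ| = 27.90 ✓; ∠(WQ, QU) = 90.00° ✓; |QU| = 25.30 ✓; ∠QUH = 132.3° ✓; |UH| = 27.10 ✓; ∠UHB = 42.50° ✓; |HB| = 15.00 ✓; ∠(HB, BP) = 90.00° ✓; |BP| = 13.30 ✓; ∠BPV = 41.20° ✓; |PV| = 18.70 ✓; ∠PVK = 53.10° ✓; |VK| = 35.90 ✗.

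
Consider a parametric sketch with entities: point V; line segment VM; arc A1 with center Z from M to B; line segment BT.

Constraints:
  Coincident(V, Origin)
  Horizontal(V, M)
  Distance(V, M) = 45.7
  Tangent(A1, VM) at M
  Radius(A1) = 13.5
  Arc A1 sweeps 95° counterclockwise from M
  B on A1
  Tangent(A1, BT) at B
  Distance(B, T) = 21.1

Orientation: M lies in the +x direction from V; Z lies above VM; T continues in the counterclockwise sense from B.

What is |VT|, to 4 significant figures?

67.52

V is at the origin; VM is horizontal with |VM| = 45.7 and M on the +x side, so M = (45.70, 0.000). A1 meets VM tangentially, so ZM is at right angles to VM, so Z = M + (0, 13.5) = (45.70, 13.50). On A1, M sits at bearing -90° from Z; a 95° counterclockwise sweep puts B at bearing 5°, so B = Z + 13.5·(cos 5°, sin 5°) = (59.15, 14.68). A1 meets BT tangentially, so ZB is at right angles to BT, so BT runs along (−sin 5°, cos 5°); with |BT| = 21.1, T = (57.31, 35.70). Then |VT| = |T − V| = 67.52.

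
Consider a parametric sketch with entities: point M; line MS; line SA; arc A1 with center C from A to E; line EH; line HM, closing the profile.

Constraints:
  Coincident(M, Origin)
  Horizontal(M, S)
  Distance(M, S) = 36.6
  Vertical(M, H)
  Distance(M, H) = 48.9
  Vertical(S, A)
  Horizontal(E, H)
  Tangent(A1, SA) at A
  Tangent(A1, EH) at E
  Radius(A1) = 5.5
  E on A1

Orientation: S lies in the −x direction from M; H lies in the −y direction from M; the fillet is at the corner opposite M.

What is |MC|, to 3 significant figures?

53.4

M is at the origin; MS is horizontal with |MS| = 36.6 and S on the −x side, so S = (-36.6, 0.00). MH is vertical with |MH| = 48.9 and H on the −y side, so H = (0.00, -48.9). The virtual corner opposite M is at (-36.6, -48.9). Tangency of A1 to SA means the radius CA is perpendicular to SA and the tangent condition forces CE to be normal to EH, with radius 5.5, so the center C sits 5.5 in from both sides at C = (-31.1, -43.4). Then |MC| = |C − M| = 53.4.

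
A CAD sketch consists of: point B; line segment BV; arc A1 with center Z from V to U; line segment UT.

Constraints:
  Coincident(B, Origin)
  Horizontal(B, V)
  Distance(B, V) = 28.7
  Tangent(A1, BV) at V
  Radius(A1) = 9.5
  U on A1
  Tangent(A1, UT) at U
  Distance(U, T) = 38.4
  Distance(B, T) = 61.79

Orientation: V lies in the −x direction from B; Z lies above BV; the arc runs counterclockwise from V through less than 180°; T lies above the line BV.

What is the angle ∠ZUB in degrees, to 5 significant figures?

115.59°

B is at the origin; BV is horizontal with |BV| = 28.7 and V on the −x side, so V = (-28.700, 0.0000). A1 meets BV tangentially, so ZV is at right angles to BV, so Z = V + (0, 9.5) = (-28.700, 9.5000). Since ZU ⟂ UT (tangency), |ZT| = √(9.5² + 38.4²) = 39.558 regardless of where U sits on A1. So T lies on both circle(B, 61.79) and circle(Z, 39.558); the above-BV intersection is T = (-39.429, 47.575). U is the foot of the tangent from T: U = (-20.442, 14.197).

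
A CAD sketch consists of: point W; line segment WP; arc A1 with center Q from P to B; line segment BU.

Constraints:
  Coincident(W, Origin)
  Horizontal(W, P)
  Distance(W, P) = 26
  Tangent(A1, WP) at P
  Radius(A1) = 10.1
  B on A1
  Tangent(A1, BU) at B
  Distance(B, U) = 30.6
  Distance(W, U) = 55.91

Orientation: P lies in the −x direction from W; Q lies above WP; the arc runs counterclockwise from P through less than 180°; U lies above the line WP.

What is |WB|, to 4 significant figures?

25.34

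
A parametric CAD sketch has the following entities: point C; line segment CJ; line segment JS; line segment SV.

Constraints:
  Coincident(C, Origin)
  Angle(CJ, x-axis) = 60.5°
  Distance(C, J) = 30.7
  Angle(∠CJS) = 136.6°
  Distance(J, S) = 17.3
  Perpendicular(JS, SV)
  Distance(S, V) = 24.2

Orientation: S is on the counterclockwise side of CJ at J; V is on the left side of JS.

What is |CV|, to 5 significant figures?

39.727

C is at the origin; CJ runs at 60.5° with length 30.7, so J = 30.7·(cos 60.5°, sin 60.5°) = (15.117, 26.720). ∠CJS = 136.6°, so JS runs at 60.5° + (180° − 136.6°) = 103.90° from the x-axis; with |JS| = 17.3, S = J + 17.3·(cos 103.90°, sin 103.90°) = (10.961, 43.513). JS ⟂ SV; with |SV| = 24.2 on the left of JS, V = S + 24.2·(-0.97072, -0.24023) = (-12.530, 37.700). Then |CV| = |V − C| = 39.727.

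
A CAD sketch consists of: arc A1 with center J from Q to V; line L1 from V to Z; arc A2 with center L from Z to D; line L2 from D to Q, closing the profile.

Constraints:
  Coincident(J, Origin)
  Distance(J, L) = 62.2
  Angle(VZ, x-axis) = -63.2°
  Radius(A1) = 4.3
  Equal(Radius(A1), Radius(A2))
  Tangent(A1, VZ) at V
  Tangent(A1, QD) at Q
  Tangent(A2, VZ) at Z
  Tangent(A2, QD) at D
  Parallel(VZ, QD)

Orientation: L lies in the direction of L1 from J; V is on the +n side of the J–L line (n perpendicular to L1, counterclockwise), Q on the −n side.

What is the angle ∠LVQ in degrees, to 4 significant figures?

86.05°

The slot axis is L1's direction at -63.2°, so u = (cos -63.2°, sin -63.2°) = (0.4509, -0.8926) and n = (−sin -63.2°, cos -63.2°) = (0.8926, 0.4509). J is at the origin and L lies 62.2 along u from J, so L = 62.2·u = (28.04, -55.52). Tangency of A1 to both parallel lines with radius 4.3 puts V and Q at J ± 4.3·n: V = (3.838, 1.939), Q = (-3.838, -1.939). Then cos ∠LVQ = VL·VQ / (|VL||VQ|), giving 86.05°.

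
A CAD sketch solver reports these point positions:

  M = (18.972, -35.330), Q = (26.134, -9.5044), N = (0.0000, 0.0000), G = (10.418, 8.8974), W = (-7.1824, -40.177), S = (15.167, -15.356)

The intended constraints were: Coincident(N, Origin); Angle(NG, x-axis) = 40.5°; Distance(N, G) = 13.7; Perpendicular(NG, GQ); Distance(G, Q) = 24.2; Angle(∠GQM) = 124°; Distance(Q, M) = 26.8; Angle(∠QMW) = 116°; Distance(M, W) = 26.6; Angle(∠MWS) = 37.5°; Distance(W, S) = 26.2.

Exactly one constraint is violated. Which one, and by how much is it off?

Distance(W, S) = 26.2 — off by 7.20.

N = (0.00, 0.00) ✓; NG at 40.50° ✓; |NG| = 13.70 ✓; ∠(NG, GQ) = 90.00° ✓; |GQ| = 24.20 ✓; ∠GQM = 124.0° ✓; |QM| = 26.80 ✓; ∠QMW = 116.0° ✓; |MW| = 26.60 ✓; ∠MWS = 37.50° ✓; |WS| = 33.40 ✗.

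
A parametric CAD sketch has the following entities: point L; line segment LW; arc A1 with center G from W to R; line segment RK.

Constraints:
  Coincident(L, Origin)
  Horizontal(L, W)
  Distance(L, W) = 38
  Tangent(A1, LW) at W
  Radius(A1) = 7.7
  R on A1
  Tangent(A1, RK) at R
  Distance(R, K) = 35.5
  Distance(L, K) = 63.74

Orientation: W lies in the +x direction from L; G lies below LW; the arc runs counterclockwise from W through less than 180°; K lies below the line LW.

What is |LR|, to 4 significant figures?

33.08

Checks: |GW| = 7.700 ✓; |GR| = 7.700 ✓; ∠(GR, RK) = 90.00° ✓; |RK| = 35.50 ✓; |LK| = 63.74 ✓.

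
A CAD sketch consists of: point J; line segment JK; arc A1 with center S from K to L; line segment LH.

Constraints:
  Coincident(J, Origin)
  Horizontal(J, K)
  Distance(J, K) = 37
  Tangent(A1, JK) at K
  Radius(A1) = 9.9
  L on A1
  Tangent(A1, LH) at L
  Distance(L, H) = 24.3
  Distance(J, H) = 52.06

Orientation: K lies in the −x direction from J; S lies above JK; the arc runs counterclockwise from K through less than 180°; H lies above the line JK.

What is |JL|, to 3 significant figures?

31.1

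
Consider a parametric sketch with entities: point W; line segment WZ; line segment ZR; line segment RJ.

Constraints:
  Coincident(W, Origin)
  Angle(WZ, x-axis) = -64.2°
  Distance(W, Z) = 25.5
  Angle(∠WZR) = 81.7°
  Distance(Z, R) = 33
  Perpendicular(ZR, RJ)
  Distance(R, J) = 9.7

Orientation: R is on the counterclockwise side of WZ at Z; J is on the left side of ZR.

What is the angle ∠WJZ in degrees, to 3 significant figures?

44.3°

W is at the origin; WZ runs at -64.2° with length 25.5, so Z = 25.5·(cos -64.2°, sin -64.2°) = (11.1, -23.0). ∠WZR = 81.7°, so ZR runs at -64.2° + (180° − 81.7°) = 34.1° from the x-axis; with |ZR| = 33.0, R = Z + 33.0·(cos 34.1°, sin 34.1°) = (38.4, -4.46). ZR is perpendicular to RJ; with |RJ| = 9.7 on the left of ZR, J = R + 9.7·(-0.561, 0.828) = (33.0, 3.58). Then cos ∠WJZ = JW·JZ / (|JW||JZ|), giving 44.3°.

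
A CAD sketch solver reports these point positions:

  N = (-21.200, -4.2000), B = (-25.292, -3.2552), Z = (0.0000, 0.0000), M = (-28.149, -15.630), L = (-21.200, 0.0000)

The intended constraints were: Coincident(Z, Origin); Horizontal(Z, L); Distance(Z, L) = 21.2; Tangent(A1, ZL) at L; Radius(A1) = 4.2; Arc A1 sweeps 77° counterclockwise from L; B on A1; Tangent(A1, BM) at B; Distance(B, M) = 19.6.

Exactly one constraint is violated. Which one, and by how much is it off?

Distance(B, M) = 19.6 — off by 6.90.

Z = (0.00, 0.00) ✓; Z.y = 0.00, L.y = 0.00 ✓; |ZL| = 21.20 ✓; ∠(NL, LZ) = 90.00° ✓; |NL| = 4.200 ✓; bearing(N→B) − bearing(N→L) = 77.00° ✓; |NB| = 4.200 ✓; ∠(NB, BM) = 90.00° ✓; |BM| = 12.70 ✗.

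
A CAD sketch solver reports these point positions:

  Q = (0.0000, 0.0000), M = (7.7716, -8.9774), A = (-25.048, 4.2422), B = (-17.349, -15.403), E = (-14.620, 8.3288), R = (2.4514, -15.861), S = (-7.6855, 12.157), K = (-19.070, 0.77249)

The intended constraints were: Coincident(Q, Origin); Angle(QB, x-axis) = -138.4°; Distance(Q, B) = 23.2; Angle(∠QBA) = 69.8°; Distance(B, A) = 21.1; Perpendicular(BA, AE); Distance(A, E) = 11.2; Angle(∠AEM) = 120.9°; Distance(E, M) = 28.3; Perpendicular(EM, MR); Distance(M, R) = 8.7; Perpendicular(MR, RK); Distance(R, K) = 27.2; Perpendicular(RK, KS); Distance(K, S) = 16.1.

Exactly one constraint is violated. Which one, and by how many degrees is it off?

Perpendicular(RK, KS) — off by 7.30°.

Q = (0.00, 0.00) ✓; QB at -138.4° ✓; |QB| = 23.20 ✓; ∠QBA = 69.80° ✓; |BA| = 21.10 ✓; ∠(BA, AE) = 90.00° ✓; |AE| = 11.20 ✓; ∠AEM = 120.9° ✓; |EM| = 28.30 ✓; ∠(EM, MR) = 90.00° ✓; |MR| = 8.700 ✓; ∠(MR, RK) = 90.00° ✓; |RK| = 27.20 ✓; ∠(RK, KS) = 97.30° ✗; |KS| = 16.10 ✓.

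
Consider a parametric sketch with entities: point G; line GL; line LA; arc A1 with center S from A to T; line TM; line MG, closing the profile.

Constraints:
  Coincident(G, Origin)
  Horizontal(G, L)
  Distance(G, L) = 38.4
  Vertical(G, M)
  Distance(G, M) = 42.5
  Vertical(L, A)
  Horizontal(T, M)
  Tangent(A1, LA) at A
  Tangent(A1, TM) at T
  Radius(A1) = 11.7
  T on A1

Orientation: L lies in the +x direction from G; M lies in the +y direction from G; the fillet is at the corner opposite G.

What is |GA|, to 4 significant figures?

49.23

The virtual corner opposite G is at (38.40, 42.50). Tangency of A1 to LA means the radius SA is perpendicular to LA and A1 meets TM tangentially, so ST is at right angles to TM, with radius 11.7, so the center S sits 11.7 in from both sides at S = (26.70, 30.80). That places the tangent points at A = (38.40, 30.80) on LA and T = (26.70, 42.50) on TM. Then |GA| = |A − G| = 49.23.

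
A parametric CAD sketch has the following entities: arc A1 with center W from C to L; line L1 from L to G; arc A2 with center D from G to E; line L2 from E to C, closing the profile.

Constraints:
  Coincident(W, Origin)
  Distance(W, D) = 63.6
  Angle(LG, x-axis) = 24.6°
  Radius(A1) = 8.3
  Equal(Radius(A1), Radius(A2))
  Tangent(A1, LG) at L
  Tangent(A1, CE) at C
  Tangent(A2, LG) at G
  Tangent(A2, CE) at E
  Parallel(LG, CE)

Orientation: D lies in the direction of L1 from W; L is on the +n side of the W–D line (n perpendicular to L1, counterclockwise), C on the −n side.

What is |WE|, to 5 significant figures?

64.139

The slot axis is L1's direction at 24.6°, so u = (cos 24.6°, sin 24.6°) = (0.90924, 0.41628) and n = (−sin 24.6°, cos 24.6°) = (-0.41628, 0.90924). W is at the origin and D lies 63.6 along u from W, so D = 63.6·u = (57.827, 26.475). Tangency of A1 to both parallel lines with radius 8.3 puts L and C at W ± 8.3·n: L = (-3.4551, 7.5467), C = (3.4551, -7.5467). Equal radii place G and E the same way about D: G = D + 8.3·n = (54.372, 34.022), E = D − 8.3·n = (61.283, 18.929). Then |WE| = |E − W| = 64.139.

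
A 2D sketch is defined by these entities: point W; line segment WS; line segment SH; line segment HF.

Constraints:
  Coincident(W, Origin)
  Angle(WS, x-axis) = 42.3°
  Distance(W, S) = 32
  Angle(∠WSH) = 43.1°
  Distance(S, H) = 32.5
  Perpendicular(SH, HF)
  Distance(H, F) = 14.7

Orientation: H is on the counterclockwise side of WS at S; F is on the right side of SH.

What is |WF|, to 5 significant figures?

37.689

W is at the origin; WS runs at 42.3° with length 32.0, so S = 32.0·(cos 42.3°, sin 42.3°) = (23.668, 21.536). ∠WSH = 43.1°, so SH runs at 42.3° + (180° − 43.1°) = 179.20° from the x-axis; with |SH| = 32.5, H = S + 32.5·(cos 179.20°, sin 179.20°) = (-8.8286, 21.990). The perpendicularity gives HF at right angles to SH; with |HF| = 14.7 on the right of SH, F = H + 14.7·(0.013962, 0.99990) = (-8.6234, 36.689). Then |WF| = |F − W| = 37.689.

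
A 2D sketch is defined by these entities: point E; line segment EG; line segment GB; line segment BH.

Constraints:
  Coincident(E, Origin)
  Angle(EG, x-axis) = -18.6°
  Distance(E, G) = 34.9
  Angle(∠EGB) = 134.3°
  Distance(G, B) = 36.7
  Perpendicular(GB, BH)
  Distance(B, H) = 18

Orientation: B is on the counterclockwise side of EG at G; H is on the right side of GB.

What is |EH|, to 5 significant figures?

74.681

∠EGB = 134.3°, so GB runs at -18.6° + (180° − 134.3°) = 27.100° from the x-axis; with |GB| = 36.7, B = G + 36.7·(cos 27.100°, sin 27.100°) = (65.748, 5.5868). GB is perpendicular to BH; with |BH| = 18.0 on the right of GB, H = B + 18.0·(0.45554, -0.89021) = (73.948, -10.437). Then |EH| = |H − E| = 74.681.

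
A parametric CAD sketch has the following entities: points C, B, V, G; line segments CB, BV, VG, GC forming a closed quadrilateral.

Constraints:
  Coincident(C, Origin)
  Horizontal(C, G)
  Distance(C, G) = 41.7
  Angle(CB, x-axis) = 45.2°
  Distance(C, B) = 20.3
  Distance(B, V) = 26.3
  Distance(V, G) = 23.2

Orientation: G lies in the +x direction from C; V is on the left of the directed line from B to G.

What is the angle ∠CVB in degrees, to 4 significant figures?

11.29°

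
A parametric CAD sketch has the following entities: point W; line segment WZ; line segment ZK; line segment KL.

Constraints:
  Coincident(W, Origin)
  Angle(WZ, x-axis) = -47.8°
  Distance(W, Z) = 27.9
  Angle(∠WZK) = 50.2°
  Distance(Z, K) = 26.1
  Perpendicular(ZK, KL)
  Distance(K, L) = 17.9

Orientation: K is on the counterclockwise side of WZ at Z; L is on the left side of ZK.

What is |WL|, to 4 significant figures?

8.967

W is at the origin; WZ runs at -47.8° with length 27.9, so Z = 27.9·(cos -47.8°, sin -47.8°) = (18.74, -20.67). ∠WZK = 50.2°, so ZK runs at -47.8° + (180° − 50.2°) = 82.00° from the x-axis; with |ZK| = 26.1, K = Z + 26.1·(cos 82.00°, sin 82.00°) = (22.37, 5.178). ZK is perpendicular to KL; with |KL| = 17.9 on the left of ZK, L = K + 17.9·(-0.9903, 0.1392) = (4.648, 7.669). Then |WL| = |L − W| = 8.967.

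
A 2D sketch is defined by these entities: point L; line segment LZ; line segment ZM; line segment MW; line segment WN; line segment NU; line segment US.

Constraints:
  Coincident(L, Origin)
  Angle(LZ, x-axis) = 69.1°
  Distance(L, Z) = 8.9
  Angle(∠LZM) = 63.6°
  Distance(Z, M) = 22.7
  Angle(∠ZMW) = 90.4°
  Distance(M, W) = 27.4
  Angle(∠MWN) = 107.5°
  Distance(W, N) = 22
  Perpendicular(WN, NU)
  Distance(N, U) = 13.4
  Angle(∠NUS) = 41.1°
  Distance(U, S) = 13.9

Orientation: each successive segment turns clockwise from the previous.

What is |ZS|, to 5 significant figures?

30.188

L is at the origin; LZ runs at 69.1° with length 8.9, so Z = (3.1750, 8.3144). ∠LZM = 63.6° gives ZM at -47.300° from the x-axis; with |ZM| = 22.7, M = (18.569, -8.3681). ∠ZMW = 90.4° gives MW at -136.90° from the x-axis; with |MW| = 27.4, W = (-1.4373, -27.090). ∠MWN = 107.5° gives WN at 150.60° from the x-axis; with |WN| = 22.0, N = (-20.604, -16.290). The perpendicularity gives NU at right angles to WN, so NU runs at 60.600°; with |NU| = 13.4, U = (-14.026, -4.6157). ∠NUS = 41.1° gives US at -78.300° from the x-axis; with |US| = 13.9, S = (-11.207, -18.227). Then |ZS| = |S − Z| = 30.188.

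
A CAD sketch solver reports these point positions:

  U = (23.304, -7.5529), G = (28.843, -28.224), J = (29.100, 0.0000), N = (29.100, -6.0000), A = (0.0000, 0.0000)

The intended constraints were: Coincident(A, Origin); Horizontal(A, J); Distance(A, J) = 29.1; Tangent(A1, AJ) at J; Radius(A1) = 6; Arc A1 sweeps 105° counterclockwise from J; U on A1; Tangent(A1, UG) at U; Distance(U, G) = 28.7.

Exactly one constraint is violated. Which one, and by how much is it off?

Distance(U, G) = 28.7 — off by 7.30.

A = (0.00, 0.00) ✓; A.y = 0.00, J.y = 0.00 ✓; |AJ| = 29.10 ✓; ∠(NJ, JA) = 90.00° ✓; |NJ| = 6.000 ✓; bearing(N→U) − bearing(N→J) = 105.0° ✓; |NU| = 6.000 ✓; ∠(NU, UG) = 90.00° ✓; |UG| = 21.40 ✗.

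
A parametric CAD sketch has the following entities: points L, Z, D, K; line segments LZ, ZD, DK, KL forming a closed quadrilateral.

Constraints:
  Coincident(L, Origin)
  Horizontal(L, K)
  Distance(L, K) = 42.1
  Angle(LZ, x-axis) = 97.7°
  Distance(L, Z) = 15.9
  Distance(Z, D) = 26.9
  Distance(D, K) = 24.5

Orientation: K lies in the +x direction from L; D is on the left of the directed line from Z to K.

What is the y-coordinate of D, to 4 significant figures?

17.27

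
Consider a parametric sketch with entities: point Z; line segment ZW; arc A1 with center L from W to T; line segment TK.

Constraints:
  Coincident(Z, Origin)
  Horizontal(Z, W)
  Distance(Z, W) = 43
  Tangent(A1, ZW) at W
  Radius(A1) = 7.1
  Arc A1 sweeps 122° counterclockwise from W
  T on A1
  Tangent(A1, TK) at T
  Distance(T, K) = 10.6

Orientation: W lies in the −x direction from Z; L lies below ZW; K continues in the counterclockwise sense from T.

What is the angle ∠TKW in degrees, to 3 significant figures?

33.2°

Z is at the origin; Z and W share the same y with |ZW| = 43.0 and W on the −x side, so W = (-43.0, 0.00). The tangent condition forces LW to be normal to ZW, so L = W + (0, -7.1) = (-43.0, -7.10). On A1, W sits at bearing 90° from L; a 122° counterclockwise sweep puts T at bearing 212°, so T = L + 7.1·(cos 212°, sin 212°) = (-49.0, -10.9). The tangent condition forces LT to be normal to TK, so TK runs along (−sin 212°, cos 212°); with |TK| = 10.6, K = (-43.4, -19.9). Then cos ∠TKW = KT·KW / (|KT||KW|), giving 33.2°.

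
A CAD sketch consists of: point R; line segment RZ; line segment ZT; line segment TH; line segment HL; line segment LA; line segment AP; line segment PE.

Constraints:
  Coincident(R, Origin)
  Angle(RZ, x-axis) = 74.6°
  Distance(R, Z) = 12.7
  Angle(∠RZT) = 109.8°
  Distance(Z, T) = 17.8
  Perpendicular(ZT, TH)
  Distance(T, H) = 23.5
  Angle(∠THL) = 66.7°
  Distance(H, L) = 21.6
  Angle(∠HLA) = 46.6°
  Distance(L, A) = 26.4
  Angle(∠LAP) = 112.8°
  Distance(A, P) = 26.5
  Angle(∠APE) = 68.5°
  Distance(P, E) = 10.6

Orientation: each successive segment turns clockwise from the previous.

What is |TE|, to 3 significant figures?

30.6

R is at the origin; RZ runs at 74.6° with length 12.7, so Z = (3.37, 12.2). ∠RZT = 109.8° gives ZT at 4.40° from the x-axis; with |ZT| = 17.8, T = (21.1, 13.6). The perpendicularity gives TH at right angles to ZT, so TH runs at -85.6°; with |TH| = 23.5, H = (22.9, -9.82). ∠THL = 66.7° gives HL at 161° from the x-axis; with |HL| = 21.6, L = (2.49, -2.82). ∠HLA = 46.6° gives LA at 27.7° from the x-axis; with |LA| = 26.4, A = (25.9, 9.45). ∠LAP = 112.8° gives AP at -39.5° from the x-axis; with |AP| = 26.5, P = (46.3, -7.41). ∠APE = 68.5° gives PE at -151° from the x-axis; with |PE| = 10.6, E = (37.0, -12.5). Then |TE| = |E − T| = 30.6.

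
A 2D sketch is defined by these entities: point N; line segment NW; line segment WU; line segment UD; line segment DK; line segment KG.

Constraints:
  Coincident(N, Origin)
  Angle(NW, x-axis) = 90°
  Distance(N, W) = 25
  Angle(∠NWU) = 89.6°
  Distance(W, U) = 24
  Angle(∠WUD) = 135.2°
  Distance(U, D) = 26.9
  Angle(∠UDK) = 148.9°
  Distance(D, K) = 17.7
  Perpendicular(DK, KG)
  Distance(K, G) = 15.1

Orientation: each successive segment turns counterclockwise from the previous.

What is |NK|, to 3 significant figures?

48.5

∠WUD = 135.2° gives UD at -135° from the x-axis; with |UD| = 26.9, D = (-43.0, 5.74). ∠UDK = 148.9° gives DK at -104° from the x-axis; with |DK| = 17.7, K = (-47.1, -11.5). Then |NK| = |K − N| = 48.5.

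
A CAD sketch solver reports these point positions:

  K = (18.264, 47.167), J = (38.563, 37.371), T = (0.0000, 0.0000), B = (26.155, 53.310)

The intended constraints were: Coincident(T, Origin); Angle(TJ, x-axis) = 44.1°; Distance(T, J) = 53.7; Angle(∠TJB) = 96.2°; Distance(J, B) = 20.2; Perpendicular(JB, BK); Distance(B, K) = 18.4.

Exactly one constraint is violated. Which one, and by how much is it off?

Distance(B, K) = 18.4 — off by 8.40.

T = (0.00, 0.00) ✓; TJ at 44.10° ✓; |TJ| = 53.70 ✓; ∠TJB = 96.20° ✓; |JB| = 20.20 ✓; ∠(JB, BK) = 90.00° ✓; |BK| = 10.00 ✗.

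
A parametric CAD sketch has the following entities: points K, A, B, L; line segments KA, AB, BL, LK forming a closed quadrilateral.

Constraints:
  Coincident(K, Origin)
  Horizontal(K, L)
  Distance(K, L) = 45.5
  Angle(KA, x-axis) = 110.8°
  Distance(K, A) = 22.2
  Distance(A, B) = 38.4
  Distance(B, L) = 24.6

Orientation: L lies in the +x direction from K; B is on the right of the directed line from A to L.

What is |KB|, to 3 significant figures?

21.7

K is at the origin; K and L share the same y with |KL| = 45.5 and L in +x, so L = (45.5, 0). KA runs at 110.8° with |KA| = 22.2, so A = (-7.88, 20.8). B is determined by |AB| = 38.4 and |BL| = 24.6 together: it lies at the intersection of circle(A, 38.4) and circle(L, 24.6). With |AL| = 57.3, the foot of the radical line on AL is 36.2 from A and the perpendicular offset is √(38.4² − 36.2²) = 12.7. Taking the right-of-AL solution: B = (21.3, -4.24).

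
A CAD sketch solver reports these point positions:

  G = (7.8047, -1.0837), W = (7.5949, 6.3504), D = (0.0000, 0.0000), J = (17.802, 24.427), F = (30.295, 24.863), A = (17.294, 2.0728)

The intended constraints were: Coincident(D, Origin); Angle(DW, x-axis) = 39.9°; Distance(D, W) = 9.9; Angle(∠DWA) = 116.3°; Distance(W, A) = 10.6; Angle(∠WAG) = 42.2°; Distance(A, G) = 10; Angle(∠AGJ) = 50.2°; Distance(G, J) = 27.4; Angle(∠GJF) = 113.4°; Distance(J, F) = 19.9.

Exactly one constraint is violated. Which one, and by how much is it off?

Distance(J, F) = 19.9 — off by 7.40.

D = (0.00, 0.00) ✓; DW at 39.90° ✓; |DW| = 9.900 ✓; ∠DWA = 116.3° ✓; |WA| = 10.60 ✓; ∠WAG = 42.20° ✓; |AG| = 10.00 ✓; ∠AGJ = 50.20° ✓; |GJ| = 27.40 ✓; ∠GJF = 113.4° ✓; |JF| = 12.50 ✗.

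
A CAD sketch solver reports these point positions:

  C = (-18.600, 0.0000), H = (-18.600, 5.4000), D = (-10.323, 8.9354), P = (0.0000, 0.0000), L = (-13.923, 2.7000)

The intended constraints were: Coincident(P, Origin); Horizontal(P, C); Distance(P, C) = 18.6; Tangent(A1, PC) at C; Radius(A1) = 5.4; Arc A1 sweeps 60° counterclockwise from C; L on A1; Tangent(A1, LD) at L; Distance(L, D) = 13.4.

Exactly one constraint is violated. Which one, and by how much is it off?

Distance(L, D) = 13.4 — off by 6.20.

P = (0.00, 0.00) ✓; P.y = 0.00, C.y = 0.00 ✓; |PC| = 18.60 ✓; ∠(HC, CP) = 90.00° ✓; |HC| = 5.400 ✓; bearing(H→L) − bearing(H→C) = 60.00° ✓; |HL| = 5.400 ✓; ∠(HL, LD) = 90.00° ✓; |LD| = 7.200 ✗.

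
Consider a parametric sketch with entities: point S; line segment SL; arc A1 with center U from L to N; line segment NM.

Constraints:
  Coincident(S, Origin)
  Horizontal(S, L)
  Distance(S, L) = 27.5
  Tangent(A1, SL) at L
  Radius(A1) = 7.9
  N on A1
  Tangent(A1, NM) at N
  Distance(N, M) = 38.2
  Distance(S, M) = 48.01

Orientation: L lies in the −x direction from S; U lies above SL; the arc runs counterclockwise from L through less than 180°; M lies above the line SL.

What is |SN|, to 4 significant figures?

20.90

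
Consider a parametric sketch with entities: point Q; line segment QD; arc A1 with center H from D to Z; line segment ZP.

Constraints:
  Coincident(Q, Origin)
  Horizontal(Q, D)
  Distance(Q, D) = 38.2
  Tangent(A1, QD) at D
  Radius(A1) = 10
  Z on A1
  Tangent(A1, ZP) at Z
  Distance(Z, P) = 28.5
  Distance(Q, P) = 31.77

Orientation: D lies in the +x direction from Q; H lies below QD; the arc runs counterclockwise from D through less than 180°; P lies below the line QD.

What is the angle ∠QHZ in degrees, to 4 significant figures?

18.47°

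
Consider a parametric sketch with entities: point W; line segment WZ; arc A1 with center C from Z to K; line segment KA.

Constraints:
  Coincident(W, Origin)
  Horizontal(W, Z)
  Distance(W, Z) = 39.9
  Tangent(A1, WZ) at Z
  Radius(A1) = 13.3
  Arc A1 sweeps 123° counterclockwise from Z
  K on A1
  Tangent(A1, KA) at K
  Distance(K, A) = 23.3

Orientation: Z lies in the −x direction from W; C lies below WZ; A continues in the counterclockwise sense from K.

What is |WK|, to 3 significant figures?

55.0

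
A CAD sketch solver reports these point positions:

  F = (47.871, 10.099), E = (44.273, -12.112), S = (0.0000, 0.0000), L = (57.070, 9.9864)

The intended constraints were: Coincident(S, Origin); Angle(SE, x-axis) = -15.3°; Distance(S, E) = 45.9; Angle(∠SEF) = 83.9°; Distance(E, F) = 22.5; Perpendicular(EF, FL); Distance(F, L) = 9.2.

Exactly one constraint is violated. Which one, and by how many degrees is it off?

Perpendicular(EF, FL) — off by 8.50°.

S = (0.00, 0.00) ✓; SE at -15.30° ✓; |SE| = 45.90 ✓; ∠SEF = 83.90° ✓; |EF| = 22.50 ✓; ∠(EF, FL) = 81.50° ✗; |FL| = 9.200 ✓.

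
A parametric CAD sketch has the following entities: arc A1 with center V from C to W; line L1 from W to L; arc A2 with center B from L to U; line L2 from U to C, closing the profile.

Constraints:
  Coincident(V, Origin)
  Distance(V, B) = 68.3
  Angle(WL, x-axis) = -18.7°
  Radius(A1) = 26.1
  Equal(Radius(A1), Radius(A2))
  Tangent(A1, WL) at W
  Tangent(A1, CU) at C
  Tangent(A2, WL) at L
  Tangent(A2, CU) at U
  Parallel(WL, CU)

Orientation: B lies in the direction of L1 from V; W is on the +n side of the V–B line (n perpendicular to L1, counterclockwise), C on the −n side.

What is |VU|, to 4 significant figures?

73.12

The slot axis is L1's direction at -18.7°, so u = (cos -18.7°, sin -18.7°) = (0.9472, -0.3206) and n = (−sin -18.7°, cos -18.7°) = (0.3206, 0.9472). V is at the origin and B lies 68.3 along u from V, so B = 68.3·u = (64.69, -21.90). Tangency of A1 to both parallel lines with radius 26.1 puts W and C at V ± 26.1·n: W = (8.368, 24.72), C = (-8.368, -24.72). Equal radii place L and U the same way about B: L = B + 26.1·n = (73.06, 2.824), U = B − 26.1·n = (56.33, -46.62). Then |VU| = |U − V| = 73.12.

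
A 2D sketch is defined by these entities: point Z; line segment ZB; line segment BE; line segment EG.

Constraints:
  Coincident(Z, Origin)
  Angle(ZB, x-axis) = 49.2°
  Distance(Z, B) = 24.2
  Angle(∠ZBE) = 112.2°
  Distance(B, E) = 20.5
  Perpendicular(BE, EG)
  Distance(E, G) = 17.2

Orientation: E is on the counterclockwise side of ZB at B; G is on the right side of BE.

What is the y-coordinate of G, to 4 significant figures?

44.39

∠ZBE = 112.2°, so BE runs at 49.2° + (180° − 112.2°) = 117.0° from the x-axis; with |BE| = 20.5, E = B + 20.5·(cos 117.0°, sin 117.0°) = (6.506, 36.58). BE ⟂ EG; with |EG| = 17.2 on the right of BE, G = E + 17.2·(0.8910, 0.4540) = (21.83, 44.39). So G.y = 44.39.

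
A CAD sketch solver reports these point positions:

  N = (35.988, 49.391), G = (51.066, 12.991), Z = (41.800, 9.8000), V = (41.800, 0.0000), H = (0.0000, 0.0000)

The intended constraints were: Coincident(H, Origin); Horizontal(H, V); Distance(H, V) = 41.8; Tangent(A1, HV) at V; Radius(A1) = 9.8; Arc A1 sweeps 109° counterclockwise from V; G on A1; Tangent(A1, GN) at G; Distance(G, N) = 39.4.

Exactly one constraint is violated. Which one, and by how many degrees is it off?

Tangent(A1, GN) at G — off by 3.50°.

H = (0.00, 0.00) ✓; H.y = 0.00, V.y = 0.00 ✓; |HV| = 41.80 ✓; ∠(ZV, VH) = 90.00° ✓; |ZV| = 9.800 ✓; bearing(Z→G) − bearing(Z→V) = 109.0° ✓; |ZG| = 9.800 ✓; ∠(ZG, GN) = 86.50° ✗; |GN| = 39.40 ✓.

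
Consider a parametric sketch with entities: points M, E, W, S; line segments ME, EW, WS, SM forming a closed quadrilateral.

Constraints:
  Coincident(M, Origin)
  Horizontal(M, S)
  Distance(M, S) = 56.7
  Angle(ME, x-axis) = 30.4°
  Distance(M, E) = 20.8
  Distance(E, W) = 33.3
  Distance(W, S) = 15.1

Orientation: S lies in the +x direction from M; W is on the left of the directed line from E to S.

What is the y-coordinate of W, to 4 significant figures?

14.01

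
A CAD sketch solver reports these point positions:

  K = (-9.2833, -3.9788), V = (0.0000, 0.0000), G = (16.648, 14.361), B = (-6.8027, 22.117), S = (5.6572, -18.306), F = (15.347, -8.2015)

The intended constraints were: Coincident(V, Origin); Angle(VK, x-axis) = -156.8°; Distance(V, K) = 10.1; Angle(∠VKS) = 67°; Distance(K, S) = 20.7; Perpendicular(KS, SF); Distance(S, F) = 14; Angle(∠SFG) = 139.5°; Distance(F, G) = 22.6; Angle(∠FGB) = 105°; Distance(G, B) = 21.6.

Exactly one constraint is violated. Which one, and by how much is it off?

Distance(G, B) = 21.6 — off by 3.10.

V = (0.00, 0.00) ✓; VK at -156.8° ✓; |VK| = 10.10 ✓; ∠VKS = 67.00° ✓; |KS| = 20.70 ✓; ∠(KS, SF) = 90.00° ✓; |SF| = 14.00 ✓; ∠SFG = 139.5° ✓; |FG| = 22.60 ✓; ∠FGB = 105.0° ✓; |GB| = 24.70 ✗.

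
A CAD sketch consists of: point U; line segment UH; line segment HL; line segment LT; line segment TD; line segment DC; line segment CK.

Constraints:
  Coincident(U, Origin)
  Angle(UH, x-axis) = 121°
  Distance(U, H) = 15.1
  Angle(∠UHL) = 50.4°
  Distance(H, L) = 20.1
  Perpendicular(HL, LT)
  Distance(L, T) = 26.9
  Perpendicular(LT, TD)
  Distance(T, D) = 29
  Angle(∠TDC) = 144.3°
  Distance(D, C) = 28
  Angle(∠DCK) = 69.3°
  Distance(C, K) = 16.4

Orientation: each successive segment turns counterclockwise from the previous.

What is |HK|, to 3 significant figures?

18.0

∠TDC = 144.3° gives DC at 106° from the x-axis; with |DC| = 28.0, C = (12.7, 39.3). ∠DCK = 69.3° gives CK at -143° from the x-axis; with |CK| = 16.4, K = (-0.404, 29.4). Then |HK| = |K − H| = 18.0.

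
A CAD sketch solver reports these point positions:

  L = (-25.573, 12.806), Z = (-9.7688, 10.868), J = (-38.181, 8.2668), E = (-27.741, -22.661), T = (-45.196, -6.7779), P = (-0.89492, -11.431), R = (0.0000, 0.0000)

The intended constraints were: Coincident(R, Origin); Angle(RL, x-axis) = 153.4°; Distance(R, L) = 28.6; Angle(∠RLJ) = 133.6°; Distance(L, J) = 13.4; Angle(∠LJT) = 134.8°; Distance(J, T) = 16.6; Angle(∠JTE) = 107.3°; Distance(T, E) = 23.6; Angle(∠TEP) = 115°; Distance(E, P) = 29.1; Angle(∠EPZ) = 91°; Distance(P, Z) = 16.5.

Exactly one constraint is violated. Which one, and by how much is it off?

Distance(P, Z) = 16.5 — off by 7.50.

R = (0.00, 0.00) ✓; RL at 153.4° ✓; |RL| = 28.60 ✓; ∠RLJ = 133.6° ✓; |LJ| = 13.40 ✓; ∠LJT = 134.8° ✓; |JT| = 16.60 ✓; ∠JTE = 107.3° ✓; |TE| = 23.60 ✓; ∠TEP = 115.0° ✓; |EP| = 29.10 ✓; ∠EPZ = 91.00° ✓; |PZ| = 24.00 ✗.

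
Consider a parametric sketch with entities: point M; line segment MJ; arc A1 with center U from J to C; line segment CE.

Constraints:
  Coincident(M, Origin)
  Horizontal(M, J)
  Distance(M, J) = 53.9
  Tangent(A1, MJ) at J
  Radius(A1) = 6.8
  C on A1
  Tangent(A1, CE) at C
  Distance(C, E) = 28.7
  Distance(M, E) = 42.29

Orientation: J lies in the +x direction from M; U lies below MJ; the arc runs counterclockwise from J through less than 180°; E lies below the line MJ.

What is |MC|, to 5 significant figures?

48.310

M is at the origin; MJ is horizontal with |MJ| = 53.9 and J on the +x side, so J = (53.900, 0.0000). The tangent condition forces UJ to be normal to MJ, so U = J + (0, -6.8) = (53.900, -6.8000). Since UC ⟂ CE (tangency), |UE| = √(6.8² + 28.7²) = 29.495 regardless of where C sits on A1. So E lies on both circle(M, 42.29) and circle(U, 29.495); the below-MJ intersection is E = (32.483, -27.079). C is the foot of the tangent from E: C = (48.212, -3.0733).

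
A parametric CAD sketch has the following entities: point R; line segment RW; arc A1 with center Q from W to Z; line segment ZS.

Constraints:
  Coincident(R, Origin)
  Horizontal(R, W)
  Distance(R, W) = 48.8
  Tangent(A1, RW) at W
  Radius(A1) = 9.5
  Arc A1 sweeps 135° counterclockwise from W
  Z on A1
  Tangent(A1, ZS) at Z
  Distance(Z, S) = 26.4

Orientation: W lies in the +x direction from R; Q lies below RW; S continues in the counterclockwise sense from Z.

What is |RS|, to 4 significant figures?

70.05

R is at the origin; R and W share the same y with |RW| = 48.8 and W on the +x side, so W = (48.80, 0.000). Tangency of A1 to RW means the radius QW is perpendicular to RW, so Q = W + (0, -9.5) = (48.80, -9.500). On A1, W sits at bearing 90° from Q; a 135° counterclockwise sweep puts Z at bearing 225°, so Z = Q + 9.5·(cos 225°, sin 225°) = (42.08, -16.22). Since A1 is tangent to ZS there, QZ ⟂ ZS, so ZS runs along (−sin 225°, cos 225°); with |ZS| = 26.4, S = (60.75, -34.89). Then |RS| = |S − R| = 70.05.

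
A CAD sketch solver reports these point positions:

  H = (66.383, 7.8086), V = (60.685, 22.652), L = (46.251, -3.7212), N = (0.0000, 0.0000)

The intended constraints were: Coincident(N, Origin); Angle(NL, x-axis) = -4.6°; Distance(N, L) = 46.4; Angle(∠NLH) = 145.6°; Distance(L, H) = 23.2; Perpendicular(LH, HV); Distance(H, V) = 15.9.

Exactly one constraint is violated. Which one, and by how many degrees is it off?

Perpendicular(LH, HV) — off by 8.80°.

N = (0.00, 0.00) ✓; NL at -4.600° ✓; |NL| = 46.40 ✓; ∠NLH = 145.6° ✓; |LH| = 23.20 ✓; ∠(LH, HV) = 81.20° ✗; |HV| = 15.90 ✓.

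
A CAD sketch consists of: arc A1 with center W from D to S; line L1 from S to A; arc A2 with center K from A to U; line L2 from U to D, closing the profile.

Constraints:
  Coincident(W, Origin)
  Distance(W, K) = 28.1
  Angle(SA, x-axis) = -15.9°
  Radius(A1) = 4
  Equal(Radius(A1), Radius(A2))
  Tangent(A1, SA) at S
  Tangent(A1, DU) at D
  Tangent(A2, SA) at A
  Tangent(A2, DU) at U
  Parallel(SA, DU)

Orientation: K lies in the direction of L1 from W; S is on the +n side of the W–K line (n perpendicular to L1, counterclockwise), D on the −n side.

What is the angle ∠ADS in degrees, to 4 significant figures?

74.11°

Tangency of A1 to both parallel lines with radius 4.0 puts S and D at W ± 4.0·n: S = (1.096, 3.847), D = (-1.096, -3.847). Equal radii place A and U the same way about K: A = K + 4.0·n = (28.12, -3.851), U = K − 4.0·n = (25.93, -11.55). Then cos ∠ADS = DA·DS / (|DA||DS|), giving 74.11°.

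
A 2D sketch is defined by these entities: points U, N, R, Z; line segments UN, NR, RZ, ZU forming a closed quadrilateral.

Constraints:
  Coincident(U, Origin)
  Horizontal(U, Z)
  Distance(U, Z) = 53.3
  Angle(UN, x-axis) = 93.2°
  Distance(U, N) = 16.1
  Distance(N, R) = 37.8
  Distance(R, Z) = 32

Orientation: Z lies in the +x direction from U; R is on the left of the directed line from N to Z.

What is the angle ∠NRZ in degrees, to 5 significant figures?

107.89°

Checks: |NR| = 37.80 ✓; |RZ| = 32.00 ✓.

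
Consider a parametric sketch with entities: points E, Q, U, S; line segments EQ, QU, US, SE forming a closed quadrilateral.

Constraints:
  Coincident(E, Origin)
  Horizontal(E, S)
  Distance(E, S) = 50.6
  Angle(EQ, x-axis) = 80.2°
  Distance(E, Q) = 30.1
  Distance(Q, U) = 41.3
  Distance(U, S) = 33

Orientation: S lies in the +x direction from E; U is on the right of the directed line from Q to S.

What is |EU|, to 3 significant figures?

21.1

E is at the origin; ES is horizontal with |ES| = 50.6 and S in +x, so S = (50.6, 0). EQ runs at 80.2° with |EQ| = 30.1, so Q = (5.12, 29.7). U is determined by |QU| = 41.3 and |US| = 33.0 together: it lies at the intersection of circle(Q, 41.3) and circle(S, 33.0). With |QS| = 54.3, the foot of the radical line on QS is 32.8 from Q and the perpendicular offset is √(41.3² − 32.8²) = 25.1. Taking the right-of-QS solution: U = (18.9, -9.26).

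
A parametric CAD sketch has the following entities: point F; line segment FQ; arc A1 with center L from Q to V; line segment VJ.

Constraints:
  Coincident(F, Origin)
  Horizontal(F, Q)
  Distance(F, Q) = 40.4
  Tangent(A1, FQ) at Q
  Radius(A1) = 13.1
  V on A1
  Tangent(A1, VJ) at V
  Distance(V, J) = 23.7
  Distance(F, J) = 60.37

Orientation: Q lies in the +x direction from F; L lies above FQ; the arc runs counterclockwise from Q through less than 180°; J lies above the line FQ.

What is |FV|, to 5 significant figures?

55.571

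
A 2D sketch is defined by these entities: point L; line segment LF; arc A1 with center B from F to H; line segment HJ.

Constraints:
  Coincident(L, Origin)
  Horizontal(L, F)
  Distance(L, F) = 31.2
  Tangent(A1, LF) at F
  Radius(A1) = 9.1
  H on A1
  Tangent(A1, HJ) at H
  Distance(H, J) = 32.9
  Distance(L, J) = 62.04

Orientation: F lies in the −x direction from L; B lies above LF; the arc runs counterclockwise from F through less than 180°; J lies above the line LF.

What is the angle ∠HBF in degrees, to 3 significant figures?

136°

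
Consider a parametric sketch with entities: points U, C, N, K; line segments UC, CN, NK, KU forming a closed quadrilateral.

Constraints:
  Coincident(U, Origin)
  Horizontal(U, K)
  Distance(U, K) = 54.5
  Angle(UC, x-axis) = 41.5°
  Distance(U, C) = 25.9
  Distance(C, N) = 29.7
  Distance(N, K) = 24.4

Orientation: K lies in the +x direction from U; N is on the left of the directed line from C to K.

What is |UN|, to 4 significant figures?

53.84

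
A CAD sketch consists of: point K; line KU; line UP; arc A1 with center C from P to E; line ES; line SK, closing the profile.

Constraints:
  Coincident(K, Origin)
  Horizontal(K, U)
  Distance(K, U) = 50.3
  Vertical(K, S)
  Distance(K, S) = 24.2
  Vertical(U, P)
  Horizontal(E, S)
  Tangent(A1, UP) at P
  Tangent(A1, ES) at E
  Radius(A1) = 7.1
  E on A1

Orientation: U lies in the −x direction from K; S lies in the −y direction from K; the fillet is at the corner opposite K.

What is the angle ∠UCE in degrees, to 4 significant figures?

157.5°

The virtual corner opposite K is at (-50.30, -24.20). A1 meets UP tangentially, so CP is at right angles to UP and the tangent condition forces CE to be normal to ES, with radius 7.1, so the center C sits 7.1 in from both sides at C = (-43.20, -17.10). That places the tangent points at P = (-50.30, -17.10) on UP and E = (-43.20, -24.20) on ES. Then cos ∠UCE = CU·CE / (|CU||CE|), giving 157.5°.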